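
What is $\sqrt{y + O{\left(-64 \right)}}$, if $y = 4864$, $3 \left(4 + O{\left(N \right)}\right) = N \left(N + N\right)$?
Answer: $\frac{2 \sqrt{17079}}{3} \approx 87.124$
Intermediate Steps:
$O{\left(N \right)} = -4 + \frac{2 N^{2}}{3}$ ($O{\left(N \right)} = -4 + \frac{N \left(N + N\right)}{3} = -4 + \frac{N 2 N}{3} = -4 + \frac{2 N^{2}}{3}$)
$\sqrt{y + O{\left(-64 \right)}} = \sqrt{4864 - \left(4 - \frac{2 \left(-64\right)^{2}}{3}\right)} = \sqrt{4864 + \left(-4 + \frac{2}{3} \cdot 4096\right)} = \sqrt{4864 + \left(-4 + \frac{8192}{3}\right)} = \sqrt{4864 + \frac{8180}{3}} = \sqrt{\frac{22772}{3}} = \frac{2 \sqrt{17079}}{3}$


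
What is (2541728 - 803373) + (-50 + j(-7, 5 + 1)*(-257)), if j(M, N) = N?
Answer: 1736763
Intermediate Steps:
(2541728 - 803373) + (-50 + j(-7, 5 + 1)*(-257)) = (2541728 - 803373) + (-50 + (5 + 1)*(-257)) = 1738355 + (-50 + 6*(-257)) = 1738355 + (-50 - 1542) = 1738355 - 1592 = 1736763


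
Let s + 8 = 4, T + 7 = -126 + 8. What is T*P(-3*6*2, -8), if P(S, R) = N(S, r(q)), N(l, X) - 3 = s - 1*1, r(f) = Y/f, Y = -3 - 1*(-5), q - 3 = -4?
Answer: 250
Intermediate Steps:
q = -1 (q = 3 - 4 = -1)
T = -125 (T = -7 + (-126 + 8) = -7 - 118 = -125)
s = -4 (s = -8 + 4 = -4)
Y = 2 (Y = -3 + 5 = 2)
r(f) = 2/f
N(l, X) = -2 (N(l, X) = 3 + (-4 - 1*1) = 3 + (-4 - 1) = 3 - 5 = -2)
P(S, R) = -2
T*P(-3*6*2, -8) = -125*(-2) = 250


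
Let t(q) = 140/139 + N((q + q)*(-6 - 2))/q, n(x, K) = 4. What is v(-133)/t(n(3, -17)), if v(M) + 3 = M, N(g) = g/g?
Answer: -75616/699 ≈ -108.18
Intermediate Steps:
N(g) = 1
v(M) = -3 + M
t(q) = 140/139 + 1/q
v(-133)/t(n(3, -17)) = (-3 - 133)/(140/139 + 1/4) = -136/(140/139 + 1/4) = -136/699/556 = -136*556/699 = -75616/699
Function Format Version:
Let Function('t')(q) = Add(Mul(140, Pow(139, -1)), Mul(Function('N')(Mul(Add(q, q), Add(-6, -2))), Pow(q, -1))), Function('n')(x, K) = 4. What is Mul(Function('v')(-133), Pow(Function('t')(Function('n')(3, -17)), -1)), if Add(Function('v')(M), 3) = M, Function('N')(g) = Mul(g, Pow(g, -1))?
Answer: Rational(-75616, 699) ≈ -108.18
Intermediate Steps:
Function('N')(g) = 1
Function('v')(M) = Add(-3, M)
Function('t')(q) = Add(Rational(140, 139), Pow(q, -1)) (Function('t')(q) = Add(Mul(140, Pow(139, -1)), Mul(1, Pow(q, -1))) = Add(Mul(140, Rational(1, 139)), Pow(q, -1)) = Add(Rational(140, 139), Pow(q, -1)))
Mul(Function('v')(-133), Pow(Function('t')(Function('n')(3, -17)), -1)) = Mul(Add(-3, -133), Pow(Add(Rational(140, 139), Pow(4, -1)), -1)) = Mul(-136, Pow(Add(Rational(140, 139), Rational(1, 4)), -1)) = Mul(-136, Pow(Rational(699, 556), -1)) = Mul(-136, Rational(556, 699)) = Rational(-75616, 699)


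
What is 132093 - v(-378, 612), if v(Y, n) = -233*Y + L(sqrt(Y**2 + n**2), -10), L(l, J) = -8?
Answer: 44027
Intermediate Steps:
v(Y, n) = -8 - 233*Y (v(Y, n) = -233*Y - 8 = -8 - 233*Y)
132093 - v(-378, 612) = 132093 - (-8 - 233*(-378)) = 132093 - (-8 + 88074) = 132093 - 1*88066 = 132093 - 88066 = 44027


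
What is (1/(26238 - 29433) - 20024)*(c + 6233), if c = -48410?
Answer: 899448158179/1065 ≈ 8.4455e+8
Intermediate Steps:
(1/(26238 - 29433) - 20024)*(c + 6233) = (1/(26238 - 29433) - 20024)*(-48410 + 6233) = (1/(-3195) - 20024)*(-42177) = (-1/3195 - 20024)*(-42177) = -63976681/3195*(-42177) = 899448158179/1065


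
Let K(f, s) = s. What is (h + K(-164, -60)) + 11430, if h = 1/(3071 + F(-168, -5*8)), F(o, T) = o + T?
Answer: 32552311/2863 ≈ 11370.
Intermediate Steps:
F(o, T) = T + o
h = 1/2863 (h = 1/(3071 + (-5*8 - 168)) = 1/(3071 + (-40 - 168)) = 1/(3071 - 208) = 1/2863 ≈ 0.00034928)
(h + K(-164, -60)) + 11430 = (1/2863 - 60) + 11430 = -171779/2863 + 11430 = 32552311/2863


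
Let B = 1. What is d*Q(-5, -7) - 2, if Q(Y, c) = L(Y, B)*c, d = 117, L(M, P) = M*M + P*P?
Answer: -21296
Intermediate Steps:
L(M, P) = M**2 + P**2
Q(Y, c) = c*(1 + Y**2) (Q(Y, c) = (Y**2 + 1**2)*c = (Y**2 + 1)*c = (1 + Y**2)*c = c*(1 + Y**2))
d*Q(-5, -7) - 2 = 117*(-7*(1 + (-5)**2)) - 2 = 117*(-7*(1 + 25)) - 2 = 117*(-7*26) - 2 = 117*(-182) - 2 = -21294 - 2 = -21296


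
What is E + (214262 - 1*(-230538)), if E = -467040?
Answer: -22240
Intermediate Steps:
E + (214262 - 1*(-230538)) = -467040 + (214262 - 1*(-230538)) = -467040 + (214262 + 230538) = -467040 + 444800 = -22240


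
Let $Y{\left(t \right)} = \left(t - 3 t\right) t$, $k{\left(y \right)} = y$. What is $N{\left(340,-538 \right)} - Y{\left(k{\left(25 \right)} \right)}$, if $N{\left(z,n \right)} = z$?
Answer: $1590$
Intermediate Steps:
$Y{\left(t \right)} = - 2 t^{2}$ ($Y{\left(t \right)} = - 2 t t = - 2 t^{2}$)
$N{\left(340,-538 \right)} - Y{\left(k{\left(25 \right)} \right)} = 340 - - 2 \cdot 25^{2} = 340 - \left(-2\right) 625 = 340 - -1250 = 340 + 1250 = 1590$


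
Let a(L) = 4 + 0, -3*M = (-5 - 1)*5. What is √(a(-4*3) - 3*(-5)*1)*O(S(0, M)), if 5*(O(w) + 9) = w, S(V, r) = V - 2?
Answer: -47*√19/5 ≈ -40.974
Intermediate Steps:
M = 10 (M = -(-5 - 1)*5/3 = -(-2)*5 = -⅓*(-30) = 10)
S(V, r) = -2 + V
O(w) = -9 + w/5
a(L) = 4
√(a(-4*3) - 3*(-5)*1)*O(S(0, M)) = √(4 - 3*(-5)*1)*(-9 + (-2 + 0)/5) = √(4 + 15*1)*(-9 + (⅕)*(-2)) = √(4 + 15)*(-9 - ⅖) = √19*(-47/5) = -47*√19/5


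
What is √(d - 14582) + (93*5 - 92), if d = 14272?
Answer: 373 + I*√310 ≈ 373.0 + 17.607*I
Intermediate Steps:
√(d - 14582) + (93*5 - 92) = √(14272 - 14582) + (93*5 - 92) = √(-310) + (465 - 92) = I*√310 + 373 = 373 + I*√310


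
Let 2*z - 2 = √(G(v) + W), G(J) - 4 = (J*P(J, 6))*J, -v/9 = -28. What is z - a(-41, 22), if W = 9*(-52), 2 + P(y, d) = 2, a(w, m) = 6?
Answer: -5 + 2*I*√29 ≈ -5.0 + 10.77*I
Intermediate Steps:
v = 252 (v = -9*(-28) = 252)
P(y, d) = 0 (P(y, d) = -2 + 2 = 0)
G(J) = 4 (G(J) = 4 + (J*0)*J = 4 + 0*J = 4 + 0 = 4)
W = -468
z = 1 + 2*I*√29 (z = 1 + √(4 - 468)/2 = 1 + √(-464)/2 = 1 + (4*I*√29)/2 = 1 + 2*I*√29 ≈ 1.0 + 10.77*I)
z - a(-41, 22) = (1 + 2*I*√29) - 1*6 = (1 + 2*I*√29) - 6 = -5 + 2*I*√29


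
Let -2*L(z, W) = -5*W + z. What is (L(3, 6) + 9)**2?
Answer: 2025/4 ≈ 506.25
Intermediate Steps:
L(z, W) = -z/2 + 5*W/2 (L(z, W) = -(-5*W + z)/2 = -(z - 5*W)/2 = -z/2 + 5*W/2)
(L(3, 6) + 9)**2 = ((-1/2*3 + (5/2)*6) + 9)**2 = ((-3/2 + 15) + 9)**2 = (27/2 + 9)**2 = (45/2)**2 = 2025/4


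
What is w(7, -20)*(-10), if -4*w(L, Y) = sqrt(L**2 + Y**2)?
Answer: 5*sqrt(449)/2 ≈ 52.974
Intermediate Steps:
w(L, Y) = -sqrt(L**2 + Y**2)/4
w(7, -20)*(-10) = -sqrt(7**2 + (-20)**2)/4*(-10) = -sqrt(49 + 400)/4*(-10) = -sqrt(449)/4*(-10) = 5*sqrt(449)/2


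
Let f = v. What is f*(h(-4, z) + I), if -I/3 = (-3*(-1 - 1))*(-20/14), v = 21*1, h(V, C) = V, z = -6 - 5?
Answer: 456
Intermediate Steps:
z = -11
v = 21
I = 180/7 (I = -3*(-3*(-1 - 1))*(-20/14) = -3*(-3*(-2))*(-20*1/14) = -18*(-10)/7 = -3*(-60/7) = 180/7 ≈ 25.714)
f = 21
f*(h(-4, z) + I) = 21*(-4 + 180/7) = 21*(152/7) = 456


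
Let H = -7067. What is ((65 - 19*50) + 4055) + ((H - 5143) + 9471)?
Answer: 431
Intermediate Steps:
((65 - 19*50) + 4055) + ((H - 5143) + 9471) = ((65 - 19*50) + 4055) + ((-7067 - 5143) + 9471) = ((65 - 950) + 4055) + (-12210 + 9471) = (-885 + 4055) - 2739 = 3170 - 2739 = 431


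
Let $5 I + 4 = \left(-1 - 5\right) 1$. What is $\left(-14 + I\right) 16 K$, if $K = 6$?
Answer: $-1536$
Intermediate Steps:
$I = -2$ ($I = - \frac{4}{5} + \frac{\left(-1 - 5\right) 1}{5} = - \frac{4}{5} + \frac{\left(-6\right) 1}{5} = - \frac{4}{5} + \frac{1}{5} \left(-6\right) = - \frac{4}{5} - \frac{6}{5} = -2$)
$\left(-14 + I\right) 16 K = \left(-14 - 2\right) 16 \cdot 6 = \left(-16\right) 96 = -1536$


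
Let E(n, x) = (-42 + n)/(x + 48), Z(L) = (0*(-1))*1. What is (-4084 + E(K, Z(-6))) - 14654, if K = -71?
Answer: -899537/48 ≈ -18740.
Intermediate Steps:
Z(L) = 0 (Z(L) = 0*1 = 0)
E(n, x) = (-42 + n)/(48 + x)
(-4084 + E(K, Z(-6))) - 14654 = (-4084 + (-42 - 71)/(48 + 0)) - 14654 = (-4084 - 113/48) - 14654 = -196145/48 - 14654 = -899537/48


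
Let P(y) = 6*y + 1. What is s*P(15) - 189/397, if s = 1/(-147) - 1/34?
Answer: -1069087/283458 ≈ -3.7716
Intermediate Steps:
P(y) = 1 + 6*y
s = -181/4998 (s = -1/147 - 1*1/34 = -1/147 - 1/34 = -181/4998 ≈ -0.036214)
s*P(15) - 189/397 = -181*(1 + 6*15)/4998 - 189/397 = -181*(1 + 90)/4998 - 189*1/397 = -181/4998*91 - 189/397 = -2353/714 - 189/397 = -1069087/283458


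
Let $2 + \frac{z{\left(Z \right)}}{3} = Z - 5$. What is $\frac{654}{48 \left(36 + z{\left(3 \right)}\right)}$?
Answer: $\frac{109}{192} \approx 0.56771$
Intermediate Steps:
$z{\left(Z \right)} = -21 + 3 Z$ ($z{\left(Z \right)} = -6 + 3 \left(Z - 5\right) = -6 + 3 \left(-5 + Z\right) = -6 + \left(-15 + 3 Z\right) = -21 + 3 Z$)
$\frac{654}{48 \left(36 + z{\left(3 \right)}\right)} = \frac{654}{48 \left(36 + \left(-21 + 3 \cdot 3\right)\right)} = \frac{654}{48 \left(36 + \left(-21 + 9\right)\right)} = \frac{654}{48 \left(36 - 12\right)} = \frac{654}{48 \cdot 24} = \frac{654}{1152} = 654 \cdot \frac{1}{1152} = \frac{109}{192}$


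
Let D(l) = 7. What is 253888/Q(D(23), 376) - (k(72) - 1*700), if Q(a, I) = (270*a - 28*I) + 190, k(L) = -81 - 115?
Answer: 114305/132 ≈ 865.95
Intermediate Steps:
k(L) = -196
Q(a, I) = 190 - 28*I + 270*a (Q(a, I) = (-28*I + 270*a) + 190 = 190 - 28*I + 270*a)
253888/Q(D(23), 376) - (k(72) - 1*700) = 253888/(190 - 28*376 + 270*7) - (-196 - 1*700) = 253888/(190 - 10528 + 1890) - (-196 - 700) = 253888/(-8448) - 1*(-896) = 253888*(-1/8448) + 896 = -3967/132 + 896 = 114305/132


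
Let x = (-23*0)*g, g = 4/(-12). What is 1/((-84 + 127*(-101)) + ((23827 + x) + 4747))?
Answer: 1/15663 ≈ 6.3845e-5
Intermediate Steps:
g = -1/3 (g = 4*(-1/12) = -1/3 ≈ -0.33333)
x = 0 (x = -23*0*(-1/3) = 0*(-1/3) = 0)
1/((-84 + 127*(-101)) + ((23827 + x) + 4747)) = 1/((-84 + 127*(-101)) + ((23827 + 0) + 4747)) = 1/((-84 - 12827) + (23827 + 4747)) = 1/(-12911 + 28574) = 1/15663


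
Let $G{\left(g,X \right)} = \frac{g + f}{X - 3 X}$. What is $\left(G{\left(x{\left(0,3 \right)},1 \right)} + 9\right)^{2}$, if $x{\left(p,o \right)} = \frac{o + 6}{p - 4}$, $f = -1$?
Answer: $\frac{7225}{64} \approx 112.89$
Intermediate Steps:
$x{\left(p,o \right)} = \frac{6 + o}{-4 + p}$
$G{\left(g,X \right)} = - \frac{-1 + g}{2 X}$ ($G{\left(g,X \right)} = \frac{g - 1}{X - 3 X} = \frac{-1 + g}{\left(-2\right) X} = \left(-1 + g\right) \left(- \frac{1}{2 X}\right) = - \frac{-1 + g}{2 X}$)
$\left(G{\left(x{\left(0,3 \right)},1 \right)} + 9\right)^{2} = \left(\frac{1 - \frac{6 + 3}{-4 + 0}}{2 \cdot 1} + 9\right)^{2} = \left(\frac{1}{2} \cdot 1 \left(1 - \frac{1}{-4} \cdot 9\right) + 9\right)^{2} = \left(\frac{1}{2} \cdot 1 \left(1 - \left(- \frac{1}{4}\right) 9\right) + 9\right)^{2} = \left(\frac{1}{2} \cdot 1 \left(1 - - \frac{9}{4}\right) + 9\right)^{2} = \left(\frac{1}{2} \cdot 1 \left(1 + \frac{9}{4}\right) + 9\right)^{2} = \left(\frac{1}{2} \cdot 1 \cdot \frac{13}{4} + 9\right)^{2} = \left(\frac{13}{8} + 9\right)^{2} = \left(\frac{85}{8}\right)^{2} = \frac{7225}{64}$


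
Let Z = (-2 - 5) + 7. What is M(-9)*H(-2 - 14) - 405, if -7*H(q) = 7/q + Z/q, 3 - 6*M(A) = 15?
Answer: -3241/8 ≈ -405.13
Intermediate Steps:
Z = 0 (Z = -7 + 7 = 0)
M(A) = -2 (M(A) = ½ - ⅙*15 = ½ - 5/2 = -2)
H(q) = -1/q (H(q) = -(7/q + 0/q)/7 = -(7/q + 0)/7 = -1/q)
M(-9)*H(-2 - 14) - 405 = -(-2)/(-2 - 14) - 405 = -(-2)/(-16) - 405 = -(-2)*(-1)/16 - 405 = -2*1/16 - 405 = -⅛ - 405 = -3241/8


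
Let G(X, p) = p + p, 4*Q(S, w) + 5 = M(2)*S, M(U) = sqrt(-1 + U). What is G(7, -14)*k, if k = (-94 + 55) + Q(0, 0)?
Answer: 1127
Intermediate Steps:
Q(S, w) = -5/4 + S/4 (Q(S, w) = -5/4 + (sqrt(-1 + 2)*S)/4 = -5/4 + (sqrt(1)*S)/4 = -5/4 + (1*S)/4 = -5/4 + S/4)
G(X, p) = 2*p
k = -161/4 (k = (-94 + 55) + (-5/4 + (1/4)*0) = -39 + (-5/4 + 0) = -39 - 5/4 = -161/4 ≈ -40.250)
G(7, -14)*k = (2*(-14))*(-161/4) = -28*(-161/4) = 1127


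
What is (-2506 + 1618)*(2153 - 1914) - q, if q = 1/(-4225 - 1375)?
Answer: -1188499199/5600 ≈ -2.1223e+5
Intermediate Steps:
q = -1/5600 (q = 1/(-5600) = -1/5600 ≈ -0.00017857)
(-2506 + 1618)*(2153 - 1914) - q = (-2506 + 1618)*(2153 - 1914) - 1*(-1/5600) = -888*239 + 1/5600 = -212232 + 1/5600 = -1188499199/5600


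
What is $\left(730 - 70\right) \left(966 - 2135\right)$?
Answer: $-771540$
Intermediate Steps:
$\left(730 - 70\right) \left(966 - 2135\right) = 660 \left(-1169\right) = -771540$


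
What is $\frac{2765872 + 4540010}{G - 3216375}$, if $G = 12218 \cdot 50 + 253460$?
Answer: $- \frac{2435294}{784005} \approx -3.1062$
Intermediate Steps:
$G = 864360$ ($G = 610900 + 253460 = 864360$)
$\frac{2765872 + 4540010}{G - 3216375} = \frac{2765872 + 4540010}{864360 - 3216375} = \frac{7305882}{-2352015} = 7305882 \left(- \frac{1}{2352015}\right) = - \frac{2435294}{784005}$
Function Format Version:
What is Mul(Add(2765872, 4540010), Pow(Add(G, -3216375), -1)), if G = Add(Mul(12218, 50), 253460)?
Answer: Rational(-2435294, 784005) ≈ -3.1062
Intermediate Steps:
G = 864360 (G = Add(610900, 253460) = 864360)
Mul(Add(2765872, 4540010), Pow(Add(G, -3216375), -1)) = Mul(Add(2765872, 4540010), Pow(Add(864360, -3216375), -1)) = Mul(7305882, Pow(-2352015, -1)) = Mul(7305882, Rational(-1, 2352015)) = Rational(-2435294, 784005)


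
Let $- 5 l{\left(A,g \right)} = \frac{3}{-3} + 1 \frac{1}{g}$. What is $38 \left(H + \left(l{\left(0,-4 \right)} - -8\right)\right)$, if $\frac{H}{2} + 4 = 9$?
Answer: $\frac{1387}{2} \approx 693.5$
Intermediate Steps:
$l{\left(A,g \right)} = \frac{1}{5} - \frac{1}{5 g}$ ($l{\left(A,g \right)} = - \frac{\frac{3}{-3} + 1 \frac{1}{g}}{5} = - \frac{3 \left(- \frac{1}{3}\right) + \frac{1}{g}}{5} = - \frac{-1 + \frac{1}{g}}{5} = \frac{1}{5} - \frac{1}{5 g}$)
$H = 10$ ($H = -8 + 2 \cdot 9 = -8 + 18 = 10$)
$38 \left(H + \left(l{\left(0,-4 \right)} - -8\right)\right) = 38 \left(10 + \left(\frac{-1 - 4}{5 \left(-4\right)} - -8\right)\right) = 38 \left(10 + \left(\frac{1}{5} \left(- \frac{1}{4}\right) \left(-5\right) + 8\right)\right) = 38 \left(10 + \left(\frac{1}{4} + 8\right)\right) = 38 \left(10 + \frac{33}{4}\right) = 38 \cdot \frac{73}{4} = \frac{1387}{2}$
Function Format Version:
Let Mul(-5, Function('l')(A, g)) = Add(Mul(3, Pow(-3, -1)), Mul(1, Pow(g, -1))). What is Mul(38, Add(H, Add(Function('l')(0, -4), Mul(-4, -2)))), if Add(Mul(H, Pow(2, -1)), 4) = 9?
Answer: Rational(1387, 2) ≈ 693.50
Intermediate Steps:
Function('l')(A, g) = Add(Rational(1, 5), Mul(Rational(-1, 5), Pow(g, -1))) (Function('l')(A, g) = Mul(Rational(-1, 5), Add(Mul(3, Pow(-3, -1)), Mul(1, Pow(g, -1)))) = Mul(Rational(-1, 5), Add(Mul(3, Rational(-1, 3)), Pow(g, -1))) = Mul(Rational(-1, 5), Add(-1, Pow(g, -1))) = Add(Rational(1, 5), Mul(Rational(-1, 5), Pow(g, -1))))
H = 10 (H = Add(-8, Mul(2, 9)) = Add(-8, 18) = 10)
Mul(38, Add(H, Add(Function('l')(0, -4), Mul(-4, -2)))) = Mul(38, Add(10, Add(Mul(Rational(1, 5), Pow(-4, -1), Add(-1, -4)), Mul(-4, -2)))) = Mul(38, Add(10, Add(Mul(Rational(1, 5), Rational(-1, 4), -5), 8))) = Mul(38, Add(10, Add(Rational(1, 4), 8))) = Mul(38, Add(10, Rational(33, 4))) = Mul(38, Rational(73, 4)) = Rational(1387, 2)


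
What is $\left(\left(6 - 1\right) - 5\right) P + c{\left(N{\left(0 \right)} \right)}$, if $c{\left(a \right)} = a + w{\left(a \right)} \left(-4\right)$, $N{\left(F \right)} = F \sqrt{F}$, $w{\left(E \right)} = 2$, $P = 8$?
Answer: $-8$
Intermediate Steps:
$N{\left(F \right)} = F^{\frac{3}{2}}$
$c{\left(a \right)} = -8 + a$ ($c{\left(a \right)} = a + 2 \left(-4\right) = a - 8 = -8 + a$)
$\left(\left(6 - 1\right) - 5\right) P + c{\left(N{\left(0 \right)} \right)} = \left(\left(6 - 1\right) - 5\right) 8 - \left(8 - 0^{\frac{3}{2}}\right) = \left(5 - 5\right) 8 + \left(-8 + 0\right) = 0 \cdot 8 - 8 = 0 - 8 = -8$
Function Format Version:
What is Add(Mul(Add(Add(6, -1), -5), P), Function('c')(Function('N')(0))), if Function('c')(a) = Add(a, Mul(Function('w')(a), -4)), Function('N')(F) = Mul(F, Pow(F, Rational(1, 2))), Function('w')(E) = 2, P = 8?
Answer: -8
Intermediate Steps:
Function('N')(F) = Pow(F, Rational(3, 2))
Function('c')(a) = Add(-8, a) (Function('c')(a) = Add(a, Mul(2, -4)) = Add(a, -8) = Add(-8, a))
Add(Mul(Add(Add(6, -1), -5), P), Function('c')(Function('N')(0))) = Add(Mul(Add(Add(6, -1), -5), 8), Add(-8, Pow(0, Rational(3, 2)))) = Add(Mul(Add(5, -5), 8), Add(-8, 0)) = Add(Mul(0, 8), -8) = Add(0, -8) = -8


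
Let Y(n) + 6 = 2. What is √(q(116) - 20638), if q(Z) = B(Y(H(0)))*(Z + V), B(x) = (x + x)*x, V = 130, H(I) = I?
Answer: I*√12766 ≈ 112.99*I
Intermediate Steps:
Y(n) = -4 (Y(n) = -6 + 2 = -4)
B(x) = 2*x² (B(x) = (2*x)*x = 2*x²)
q(Z) = 4160 + 32*Z (q(Z) = (2*(-4)²)*(Z + 130) = (2*16)*(130 + Z) = 32*(130 + Z) = 4160 + 32*Z)
√(q(116) - 20638) = √((4160 + 32*116) - 20638) = √((4160 + 3712) - 20638) = √(7872 - 20638) = √(-12766) = I*√12766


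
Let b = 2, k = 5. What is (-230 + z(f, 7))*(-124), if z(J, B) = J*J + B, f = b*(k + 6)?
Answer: -32364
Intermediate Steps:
f = 22 (f = 2*(5 + 6) = 2*11 = 22)
z(J, B) = B + J**2 (z(J, B) = J**2 + B = B + J**2)
(-230 + z(f, 7))*(-124) = (-230 + (7 + 22**2))*(-124) = (-230 + (7 + 484))*(-124) = (-230 + 491)*(-124) = 261*(-124) = -32364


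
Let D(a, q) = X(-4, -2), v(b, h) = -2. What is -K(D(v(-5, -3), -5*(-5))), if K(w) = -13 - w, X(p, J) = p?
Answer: 9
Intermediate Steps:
D(a, q) = -4
-K(D(v(-5, -3), -5*(-5))) = -(-13 - 1*(-4)) = -(-13 + 4) = -1*(-9) = 9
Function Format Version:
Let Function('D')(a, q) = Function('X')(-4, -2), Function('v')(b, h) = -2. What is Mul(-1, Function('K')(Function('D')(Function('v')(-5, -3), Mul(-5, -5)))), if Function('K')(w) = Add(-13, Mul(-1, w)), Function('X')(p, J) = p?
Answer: 9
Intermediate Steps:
Function('D')(a, q) = -4
Mul(-1, Function('K')(Function('D')(Function('v')(-5, -3), Mul(-5, -5)))) = Mul(-1, Add(-13, Mul(-1, -4))) = Mul(-1, Add(-13, 4)) = Mul(-1, -9) = 9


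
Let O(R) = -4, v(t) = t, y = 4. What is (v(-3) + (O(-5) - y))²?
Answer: 121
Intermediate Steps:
(v(-3) + (O(-5) - y))² = (-3 + (-4 - 1*4))² = (-3 + (-4 - 4))² = (-3 - 8)² = (-11)² = 121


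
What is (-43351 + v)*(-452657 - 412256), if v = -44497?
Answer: 75980877224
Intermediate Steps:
(-43351 + v)*(-452657 - 412256) = (-43351 - 44497)*(-452657 - 412256) = -87848*(-864913) = 75980877224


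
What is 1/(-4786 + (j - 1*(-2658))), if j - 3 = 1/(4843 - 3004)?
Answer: -1839/3907874 ≈ -0.00047059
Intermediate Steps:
j = 5518/1839 (j = 3 + 1/(4843 - 3004) = 3 + 1/1839 = 5518/1839 ≈ 3.0005)
1/(-4786 + (j - 1*(-2658))) = 1/(-4786 + (5518/1839 - 1*(-2658))) = 1/(-4786 + (5518/1839 + 2658)) = 1/(-4786 + 4893580/1839) = 1/(-3907874/1839) = -1839/3907874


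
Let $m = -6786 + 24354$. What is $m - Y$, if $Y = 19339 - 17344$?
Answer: $15573$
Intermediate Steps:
$m = 17568$
$Y = 1995$ ($Y = 19339 - 17344 = 1995$)
$m - Y = 17568 - 1995 = 15573$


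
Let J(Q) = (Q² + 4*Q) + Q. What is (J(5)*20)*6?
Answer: 6000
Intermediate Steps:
J(Q) = Q² + 5*Q
(J(5)*20)*6 = ((5*(5 + 5))*20)*6 = ((5*10)*20)*6 = (50*20)*6 = 1000*6 = 6000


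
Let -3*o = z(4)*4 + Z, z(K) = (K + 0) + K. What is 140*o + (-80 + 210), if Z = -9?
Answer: -2830/3 ≈ -943.33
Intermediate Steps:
z(K) = 2*K (z(K) = K + K = 2*K)
o = -23/3 (o = -((2*4)*4 - 9)/3 = -(8*4 - 9)/3 = -(32 - 9)/3 = -1/3*23 = -23/3 ≈ -7.6667)
140*o + (-80 + 210) = 140*(-23/3) + (-80 + 210) = -3220/3 + 130 = -2830/3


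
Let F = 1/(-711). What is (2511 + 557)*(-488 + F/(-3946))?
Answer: -2100254205218/1402803 ≈ -1.4972e+6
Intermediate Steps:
F = -1/711 ≈ -0.0014065
(2511 + 557)*(-488 + F/(-3946)) = (2511 + 557)*(-488 - 1/711/(-3946)) = 3068*(-488 - 1/711*(-1/3946)) = 3068*(-488 + 1/2805606) = 3068*(-1369135727/2805606) = -2100254205218/1402803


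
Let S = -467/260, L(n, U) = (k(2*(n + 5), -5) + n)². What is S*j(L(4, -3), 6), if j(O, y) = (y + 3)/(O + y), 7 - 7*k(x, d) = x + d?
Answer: -205947/202280 ≈ -1.0181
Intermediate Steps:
k(x, d) = 1 - d/7 - x/7 (k(x, d) = 1 - (x + d)/7 = 1 - (d + x)/7 = 1 + (-d/7 - x/7) = 1 - d/7 - x/7)
L(n, U) = (2/7 + 5*n/7)² (L(n, U) = ((1 - ⅐*(-5) - 2*(n + 5)/7) + n)² = ((1 + 5/7 - 2*(5 + n)/7) + n)² = ((1 + 5/7 - (10 + 2*n)/7) + n)² = ((1 + 5/7 + (-10/7 - 2*n/7)) + n)² = ((2/7 - 2*n/7) + n)² = (2/7 + 5*n/7)²)
j(O, y) = (3 + y)/(O + y)
S = -467/260 (S = -467*1/260 = -467/260 ≈ -1.7962)
S*j(L(4, -3), 6) = -467*(3 + 6)/(260*((2 + 5*4)²/49 + 6)) = -467*9/(260*((2 + 20)²/49 + 6)) = -467*9/(260*((1/49)*22² + 6)) = -467*9/(260*((1/49)*484 + 6)) = -467*9/(260*(484/49 + 6)) = -467*9/(260*778/49) = -22883*9/202280 = -467/260*441/778 = -205947/202280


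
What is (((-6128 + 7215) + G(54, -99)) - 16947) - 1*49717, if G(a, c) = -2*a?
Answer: -65685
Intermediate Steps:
(((-6128 + 7215) + G(54, -99)) - 16947) - 1*49717 = (((-6128 + 7215) - 2*54) - 16947) - 1*49717 = ((1087 - 108) - 16947) - 49717 = (979 - 16947) - 49717 = -15968 - 49717 = -65685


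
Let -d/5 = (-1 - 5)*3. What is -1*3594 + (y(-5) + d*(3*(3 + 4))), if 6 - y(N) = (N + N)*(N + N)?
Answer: -1798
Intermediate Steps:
y(N) = 6 - 4*N² (y(N) = 6 - (N + N)*(N + N) = 6 - 2*N*2*N = 6 - 4*N²)
d = 90 (d = -5*(-1 - 5)*3 = -(-30)*3 = -5*(-18) = 90)
-1*3594 + (y(-5) + d*(3*(3 + 4))) = -1*3594 + ((6 - 4*(-5)²) + 90*(3*(3 + 4))) = -3594 + ((6 - 4*25) + 90*(3*7)) = -3594 + ((6 - 100) + 90*21) = -3594 + (-94 + 1890) = -3594 + 1796 = -1798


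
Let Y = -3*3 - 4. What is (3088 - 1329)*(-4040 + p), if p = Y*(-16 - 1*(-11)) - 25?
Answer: -7036000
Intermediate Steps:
Y = -13 (Y = -9 - 4 = -13)
p = 40 (p = -13*(-16 - 1*(-11)) - 25 = -13*(-16 + 11) - 25 = -13*(-5) - 25 = 65 - 25 = 40)
(3088 - 1329)*(-4040 + p) = (3088 - 1329)*(-4040 + 40) = 1759*(-4000) = -7036000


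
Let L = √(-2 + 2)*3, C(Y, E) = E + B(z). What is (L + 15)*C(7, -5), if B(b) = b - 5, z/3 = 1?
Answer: -105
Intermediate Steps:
z = 3 (z = 3*1 = 3)
B(b) = -5 + b
C(Y, E) = -2 + E (C(Y, E) = E + (-5 + 3) = E - 2 = -2 + E)
L = 0 (L = √0*3 = 0*3 = 0)
(L + 15)*C(7, -5) = (0 + 15)*(-2 - 5) = 15*(-7) = -105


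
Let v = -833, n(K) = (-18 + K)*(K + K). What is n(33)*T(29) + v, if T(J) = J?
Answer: 27877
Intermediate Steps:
n(K) = 2*K*(-18 + K) (n(K) = (-18 + K)*(2*K) = 2*K*(-18 + K))
n(33)*T(29) + v = (2*33*(-18 + 33))*29 - 833 = (2*33*15)*29 - 833 = 990*29 - 833 = 28710 - 833 = 27877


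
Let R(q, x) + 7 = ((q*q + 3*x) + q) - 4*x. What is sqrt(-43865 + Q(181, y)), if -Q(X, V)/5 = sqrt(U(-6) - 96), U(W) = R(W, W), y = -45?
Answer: sqrt(-43865 - 5*I*sqrt(67)) ≈ 0.0977 - 209.44*I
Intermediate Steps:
R(q, x) = -7 + q + q**2 - x (R(q, x) = -7 + (((q*q + 3*x) + q) - 4*x) = -7 + (((q**2 + 3*x) + q) - 4*x) = -7 + ((q + q**2 + 3*x) - 4*x) = -7 + (q + q**2 - x) = -7 + q + q**2 - x)
U(W) = -7 + W**2 (U(W) = -7 + W + W**2 - W = -7 + W**2)
Q(X, V) = -5*I*sqrt(67) (Q(X, V) = -5*sqrt((-7 + (-6)**2) - 96) = -5*sqrt((-7 + 36) - 96) = -5*sqrt(29 - 96) = -5*I*sqrt(67))
sqrt(-43865 + Q(181, y)) = sqrt(-43865 - 5*I*sqrt(67))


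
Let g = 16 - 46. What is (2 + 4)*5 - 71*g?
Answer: 2160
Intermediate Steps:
g = -30
(2 + 4)*5 - 71*g = (2 + 4)*5 - 71*(-30) = 6*5 + 2130 = 30 + 2130 = 2160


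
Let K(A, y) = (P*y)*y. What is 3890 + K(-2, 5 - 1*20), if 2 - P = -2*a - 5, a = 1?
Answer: 5915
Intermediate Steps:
P = 9 (P = 2 - (-2*1 - 5) = 2 - (-2 - 5) = 2 - 1*(-7) = 2 + 7 = 9)
K(A, y) = 9*y**2 (K(A, y) = (9*y)*y = 9*y**2)
3890 + K(-2, 5 - 1*20) = 3890 + 9*(5 - 1*20)**2 = 3890 + 9*(5 - 20)**2 = 3890 + 9*(-15)**2 = 3890 + 9*225 = 3890 + 2025 = 5915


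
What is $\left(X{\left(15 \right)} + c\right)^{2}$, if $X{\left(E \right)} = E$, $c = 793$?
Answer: $652864$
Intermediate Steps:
$\left(X{\left(15 \right)} + c\right)^{2} = \left(15 + 793\right)^{2} = 808^{2} = 652864$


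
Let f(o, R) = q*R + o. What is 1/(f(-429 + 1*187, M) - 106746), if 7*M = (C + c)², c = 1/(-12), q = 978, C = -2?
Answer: -168/17872109 ≈ -9.4001e-6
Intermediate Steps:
c = -1/12 ≈ -0.083333
M = 625/1008 (M = (-2 - 1/12)²/7 = (-25/12)²/7 = (⅐)*(625/144) = 625/1008 ≈ 0.62004)
f(o, R) = o + 978*R (f(o, R) = 978*R + o = o + 978*R)
1/(f(-429 + 1*187, M) - 106746) = 1/(((-429 + 1*187) + 978*(625/1008)) - 106746) = 1/(((-429 + 187) + 101875/168) - 106746) = 1/((-242 + 101875/168) - 106746) = 1/(61219/168 - 106746) = 1/(-17872109/168) = -168/17872109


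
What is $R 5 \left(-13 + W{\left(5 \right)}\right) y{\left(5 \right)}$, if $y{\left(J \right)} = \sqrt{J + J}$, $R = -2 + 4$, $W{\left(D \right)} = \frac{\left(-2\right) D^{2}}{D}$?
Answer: $- 230 \sqrt{10} \approx -727.32$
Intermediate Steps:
$W{\left(D \right)} = - 2 D$
$R = 2$
$y{\left(J \right)} = \sqrt{2} \sqrt{J}$ ($y{\left(J \right)} = \sqrt{2 J} = \sqrt{2} \sqrt{J}$)
$R 5 \left(-13 + W{\left(5 \right)}\right) y{\left(5 \right)} = 2 \cdot 5 \left(-13 - 10\right) \sqrt{2} \sqrt{5} = 10 \left(-13 - 10\right) \sqrt{10} = 10 \left(-23\right) \sqrt{10} = - 230 \sqrt{10}$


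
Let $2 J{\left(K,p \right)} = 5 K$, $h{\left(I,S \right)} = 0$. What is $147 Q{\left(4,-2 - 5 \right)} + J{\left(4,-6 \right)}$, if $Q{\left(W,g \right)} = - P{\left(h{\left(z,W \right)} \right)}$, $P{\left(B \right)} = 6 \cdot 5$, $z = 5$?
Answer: $-4400$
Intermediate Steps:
$J{\left(K,p \right)} = \frac{5 K}{2}$
$P{\left(B \right)} = 30$
$Q{\left(W,g \right)} = -30$ ($Q{\left(W,g \right)} = \left(-1\right) 30 = -30$)
$147 Q{\left(4,-2 - 5 \right)} + J{\left(4,-6 \right)} = 147 \left(-30\right) + \frac{5}{2} \cdot 4 = -4410 + 10 = -4400$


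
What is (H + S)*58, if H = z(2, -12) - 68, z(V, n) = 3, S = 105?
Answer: 2320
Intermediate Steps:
H = -65 (H = 3 - 68 = -65)
(H + S)*58 = (-65 + 105)*58 = 40*58 = 2320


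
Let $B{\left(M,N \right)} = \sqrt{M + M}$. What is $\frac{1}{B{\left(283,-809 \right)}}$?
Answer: $\frac{\sqrt{566}}{566} \approx 0.042033$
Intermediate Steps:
$B{\left(M,N \right)} = \sqrt{2} \sqrt{M}$ ($B{\left(M,N \right)} = \sqrt{2 M} = \sqrt{2} \sqrt{M}$)
$\frac{1}{B{\left(283,-809 \right)}} = \frac{1}{\sqrt{2} \sqrt{283}} = \frac{1}{\sqrt{566}} = \frac{\sqrt{566}}{566}$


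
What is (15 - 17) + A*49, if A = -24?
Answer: -1178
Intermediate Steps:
(15 - 17) + A*49 = (15 - 17) - 24*49 = -2 - 1176 = -1178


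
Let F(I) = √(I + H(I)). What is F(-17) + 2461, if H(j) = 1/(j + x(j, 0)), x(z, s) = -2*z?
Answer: 2461 + 12*I*√34/17 ≈ 2461.0 + 4.116*I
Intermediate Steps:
H(j) = -1/j (H(j) = 1/(j - 2*j) = 1/(-j) = -1/j)
F(I) = √(I - 1/I)
F(-17) + 2461 = √(-17 - 1/(-17)) + 2461 = √(-17 - 1*(-1/17)) + 2461 = √(-17 + 1/17) + 2461 = √(-288/17) + 2461 = 12*I*√34/17 + 2461 = 2461 + 12*I*√34/17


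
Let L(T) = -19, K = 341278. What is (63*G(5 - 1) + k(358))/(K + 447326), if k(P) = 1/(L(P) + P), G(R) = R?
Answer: 85429/267336756 ≈ 0.00031956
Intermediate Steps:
k(P) = 1/(-19 + P)
(63*G(5 - 1) + k(358))/(K + 447326) = (63*(5 - 1) + 1/(-19 + 358))/(341278 + 447326) = (63*4 + 1/339)/788604 = (252 + 1/339)*(1/788604) = (85429/339)*(1/788604) = 85429/267336756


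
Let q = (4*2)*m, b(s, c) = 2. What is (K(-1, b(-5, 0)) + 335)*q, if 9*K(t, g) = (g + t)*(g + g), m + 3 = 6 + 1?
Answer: 96608/9 ≈ 10734.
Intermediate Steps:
m = 4 (m = -3 + (6 + 1) = -3 + 7 = 4)
K(t, g) = 2*g*(g + t)/9 (K(t, g) = ((g + t)*(g + g))/9 = ((g + t)*(2*g))/9 = (2*g*(g + t))/9 = 2*g*(g + t)/9)
q = 32 (q = (4*2)*4 = 8*4 = 32)
(K(-1, b(-5, 0)) + 335)*q = ((2/9)*2*(2 - 1) + 335)*32 = ((2/9)*2*1 + 335)*32 = (4/9 + 335)*32 = (3019/9)*32 = 96608/9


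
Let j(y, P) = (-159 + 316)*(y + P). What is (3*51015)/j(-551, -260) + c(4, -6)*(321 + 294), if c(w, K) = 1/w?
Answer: 77693925/509308 ≈ 152.55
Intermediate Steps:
j(y, P) = 157*P + 157*y (j(y, P) = 157*(P + y) = 157*P + 157*y)
(3*51015)/j(-551, -260) + c(4, -6)*(321 + 294) = (3*51015)/(157*(-260) + 157*(-551)) + (321 + 294)/4 = 153045/(-40820 - 86507) + (1/4)*615 = 153045/(-127327) + 615/4 = 153045*(-1/127327) + 615/4 = -153045/127327 + 615/4 = 77693925/509308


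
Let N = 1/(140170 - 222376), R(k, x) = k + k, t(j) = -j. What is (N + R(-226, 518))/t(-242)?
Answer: -37157113/19893852 ≈ -1.8678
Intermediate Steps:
R(k, x) = 2*k
N = -1/82206 (N = 1/(-82206) = -1/82206 ≈ -1.2165e-5)
(N + R(-226, 518))/t(-242) = (-1/82206 + 2*(-226))/((-1*(-242))) = (-1/82206 - 452)/242 = -37157113/82206*1/242 = -37157113/19893852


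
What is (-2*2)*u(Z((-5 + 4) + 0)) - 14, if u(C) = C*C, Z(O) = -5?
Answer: -114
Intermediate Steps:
u(C) = C²
(-2*2)*u(Z((-5 + 4) + 0)) - 14 = -2*2*(-5)² - 14 = -4*25 - 14 = -100 - 14 = -114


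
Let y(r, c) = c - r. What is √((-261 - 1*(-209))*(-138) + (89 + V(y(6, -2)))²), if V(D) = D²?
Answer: √30585 ≈ 174.89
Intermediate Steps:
√((-261 - 1*(-209))*(-138) + (89 + V(y(6, -2)))²) = √((-261 - 1*(-209))*(-138) + (89 + (-2 - 1*6)²)²) = √((-261 + 209)*(-138) + (89 + (-2 - 6)²)²) = √(-52*(-138) + (89 + (-8)²)²) = √(7176 + (89 + 64)²) = √(7176 + 153²) = √(7176 + 23409) = √30585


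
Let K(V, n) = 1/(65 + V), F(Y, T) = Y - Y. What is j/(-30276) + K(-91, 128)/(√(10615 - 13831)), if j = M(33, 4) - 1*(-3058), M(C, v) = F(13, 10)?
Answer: -1529/15138 + I*√201/20904 ≈ -0.101 + 0.00067822*I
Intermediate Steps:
F(Y, T) = 0
M(C, v) = 0
j = 3058 (j = 0 - 1*(-3058) = 0 + 3058 = 3058)
j/(-30276) + K(-91, 128)/(√(10615 - 13831)) = 3058/(-30276) + 1/((65 - 91)*(√(10615 - 13831))) = 3058*(-1/30276) + 1/((-26)*(√(-3216))) = -1529/15138 - (-I*√201/804)/26 = -1529/15138 - (-1)*I*√201/20904 = -1529/15138 + I*√201/20904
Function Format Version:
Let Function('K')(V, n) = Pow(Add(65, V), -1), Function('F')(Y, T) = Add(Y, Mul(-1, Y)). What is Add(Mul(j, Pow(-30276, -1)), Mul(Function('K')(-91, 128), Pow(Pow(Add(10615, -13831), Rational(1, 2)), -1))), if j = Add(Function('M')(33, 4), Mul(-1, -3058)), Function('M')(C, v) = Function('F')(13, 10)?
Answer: Add(Rational(-1529, 15138), Mul(Rational(1, 20904), I, Pow(201, Rational(1, 2)))) ≈ Add(-0.10100, Mul(0.00067822, I))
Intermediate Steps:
Function('F')(Y, T) = 0
Function('M')(C, v) = 0
j = 3058 (j = Add(0, Mul(-1, -3058)) = Add(0, 3058) = 3058)
Add(Mul(j, Pow(-30276, -1)), Mul(Function('K')(-91, 128), Pow(Pow(Add(10615, -13831), Rational(1, 2)), -1))) = Add(Mul(3058, Pow(-30276, -1)), Mul(Pow(Add(65, -91), -1), Pow(Pow(Add(10615, -13831), Rational(1, 2)), -1))) = Add(Mul(3058, Rational(-1, 30276)), Mul(Pow(-26, -1), Pow(Pow(-3216, Rational(1, 2)), -1))) = Add(Rational(-1529, 15138), Mul(Rational(-1, 26), Pow(Mul(4, I, Pow(201, Rational(1, 2))), -1))) = Add(Rational(-1529, 15138), Mul(Rational(-1, 26), Mul(Rational(-1, 804), I, Pow(201, Rational(1, 2))))) = Add(Rational(-1529, 15138), Mul(Rational(1, 20904), I, Pow(201, Rational(1, 2))))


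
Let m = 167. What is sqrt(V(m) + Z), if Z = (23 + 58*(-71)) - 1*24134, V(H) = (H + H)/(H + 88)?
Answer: I*sqrt(1835505555)/255 ≈ 168.01*I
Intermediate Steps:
V(H) = 2*H/(88 + H) (V(H) = (2*H)/(88 + H) = 2*H/(88 + H))
Z = -28229 (Z = (23 - 4118) - 24134 = -4095 - 24134 = -28229)
sqrt(V(m) + Z) = sqrt(2*167/(88 + 167) - 28229) = sqrt(2*167/255 - 28229) = sqrt(2*167*(1/255) - 28229) = sqrt(334/255 - 28229) = sqrt(-7198061/255) = I*sqrt(1835505555)/255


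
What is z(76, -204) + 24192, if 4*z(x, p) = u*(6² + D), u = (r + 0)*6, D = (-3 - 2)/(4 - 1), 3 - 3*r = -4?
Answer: 145873/6 ≈ 24312.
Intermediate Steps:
r = 7/3 (r = 1 - ⅓*(-4) = 1 + 4/3 = 7/3 ≈ 2.3333)
D = -5/3 ≈ -1.6667
u = 14 (u = (7/3 + 0)*6 = (7/3)*6 = 14)
z(x, p) = 721/6 (z(x, p) = (14*(6² - 5/3))/4 = (14*(36 - 5/3))/4 = (14*(103/3))/4 = (¼)*(1442/3) = 721/6)
z(76, -204) + 24192 = 721/6 + 24192 = 145873/6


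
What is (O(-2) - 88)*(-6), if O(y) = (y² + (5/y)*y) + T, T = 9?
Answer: 420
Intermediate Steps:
O(y) = 14 + y² (O(y) = (y² + (5/y)*y) + 9 = (y² + 5) + 9 = (5 + y²) + 9 = 14 + y²)
(O(-2) - 88)*(-6) = ((14 + (-2)²) - 88)*(-6) = ((14 + 4) - 88)*(-6) = (18 - 88)*(-6) = -70*(-6) = 420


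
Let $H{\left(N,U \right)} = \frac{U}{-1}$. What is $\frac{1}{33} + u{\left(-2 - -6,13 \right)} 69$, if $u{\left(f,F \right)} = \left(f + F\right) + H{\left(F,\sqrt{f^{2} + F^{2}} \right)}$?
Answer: $\frac{38710}{33} - 69 \sqrt{185} \approx 234.53$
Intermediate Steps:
$H{\left(N,U \right)} = - U$ ($H{\left(N,U \right)} = U \left(-1\right) = - U$)
$u{\left(f,F \right)} = F + f - \sqrt{F^{2} + f^{2}}$ ($u{\left(f,F \right)} = \left(f + F\right) - \sqrt{f^{2} + F^{2}} = \left(F + f\right) - \sqrt{F^{2} + f^{2}} = F + f - \sqrt{F^{2} + f^{2}}$)
$\frac{1}{33} + u{\left(-2 - -6,13 \right)} 69 = \frac{1}{33} + \left(13 - -4 - \sqrt{13^{2} + \left(-2 - -6\right)^{2}}\right) 69 = \frac{1}{33} + \left(13 + \left(-2 + 6\right) - \sqrt{169 + \left(-2 + 6\right)^{2}}\right) 69 = \frac{1}{33} + \left(13 + 4 - \sqrt{169 + 4^{2}}\right) 69 = \frac{1}{33} + \left(13 + 4 - \sqrt{169 + 16}\right) 69 = \frac{1}{33} + \left(13 + 4 - \sqrt{185}\right) 69 = \frac{1}{33} + \left(17 - \sqrt{185}\right) 69 = \frac{1}{33} + \left(1173 - 69 \sqrt{185}\right) = \frac{38710}{33} - 69 \sqrt{185}$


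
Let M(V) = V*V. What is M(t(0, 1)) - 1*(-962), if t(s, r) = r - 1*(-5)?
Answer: 998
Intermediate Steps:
t(s, r) = 5 + r (t(s, r) = r + 5 = 5 + r)
M(V) = V**2
M(t(0, 1)) - 1*(-962) = (5 + 1)**2 - 1*(-962) = 6**2 + 962 = 36 + 962 = 998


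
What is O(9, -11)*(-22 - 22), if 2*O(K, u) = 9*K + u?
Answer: -1540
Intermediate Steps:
O(K, u) = u/2 + 9*K/2 (O(K, u) = (9*K + u)/2 = (u + 9*K)/2 = u/2 + 9*K/2)
O(9, -11)*(-22 - 22) = ((½)*(-11) + (9/2)*9)*(-22 - 22) = (-11/2 + 81/2)*(-44) = 35*(-44) = -1540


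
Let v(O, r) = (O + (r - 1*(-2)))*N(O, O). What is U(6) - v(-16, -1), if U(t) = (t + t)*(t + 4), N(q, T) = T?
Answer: -120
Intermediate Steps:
v(O, r) = O*(2 + O + r) (v(O, r) = (O + (r - 1*(-2)))*O = (O + (r + 2))*O = (O + (2 + r))*O = (2 + O + r)*O = O*(2 + O + r))
U(t) = 2*t*(4 + t) (U(t) = (2*t)*(4 + t) = 2*t*(4 + t))
U(6) - v(-16, -1) = 2*6*(4 + 6) - (-16)*(2 - 16 - 1) = 2*6*10 - (-16)*(-15) = 120 - 1*240 = 120 - 240 = -120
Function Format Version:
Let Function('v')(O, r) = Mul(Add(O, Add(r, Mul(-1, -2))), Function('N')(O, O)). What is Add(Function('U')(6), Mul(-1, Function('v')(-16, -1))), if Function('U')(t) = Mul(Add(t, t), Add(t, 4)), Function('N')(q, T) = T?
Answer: -120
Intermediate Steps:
Function('v')(O, r) = Mul(O, Add(2, O, r)) (Function('v')(O, r) = Mul(Add(O, Add(r, Mul(-1, -2))), O) = Mul(Add(O, Add(r, 2)), O) = Mul(Add(O, Add(2, r)), O) = Mul(Add(2, O, r), O) = Mul(O, Add(2, O, r)))
Function('U')(t) = Mul(2, t, Add(4, t)) (Function('U')(t) = Mul(Mul(2, t), Add(4, t)) = Mul(2, t, Add(4, t)))
Add(Function('U')(6), Mul(-1, Function('v')(-16, -1))) = Add(Mul(2, 6, Add(4, 6)), Mul(-1, Mul(-16, Add(2, -16, -1)))) = Add(Mul(2, 6, 10), Mul(-1, Mul(-16, -15))) = Add(120, Mul(-1, 240)) = Add(120, -240) = -120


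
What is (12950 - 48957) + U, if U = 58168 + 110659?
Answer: 132820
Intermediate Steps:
U = 168827
(12950 - 48957) + U = (12950 - 48957) + 168827 = -36007 + 168827 = 132820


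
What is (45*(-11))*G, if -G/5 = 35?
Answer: 86625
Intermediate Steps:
G = -175 (G = -5*35 = -175)
(45*(-11))*G = (45*(-11))*(-175) = -495*(-175) = 86625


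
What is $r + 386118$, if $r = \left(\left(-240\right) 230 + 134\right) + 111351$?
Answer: $442403$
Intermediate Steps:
$r = 56285$ ($r = \left(-55200 + 134\right) + 111351 = -55066 + 111351 = 56285$)
$r + 386118 = 56285 + 386118 = 442403$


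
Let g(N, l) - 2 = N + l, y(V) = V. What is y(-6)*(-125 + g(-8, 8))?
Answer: 738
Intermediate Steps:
g(N, l) = 2 + N + l (g(N, l) = 2 + (N + l) = 2 + N + l)
y(-6)*(-125 + g(-8, 8)) = -6*(-125 + (2 - 8 + 8)) = -6*(-125 + 2) = -6*(-123) = 738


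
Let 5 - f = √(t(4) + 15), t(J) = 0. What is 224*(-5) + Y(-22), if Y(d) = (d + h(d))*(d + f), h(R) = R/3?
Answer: -1864/3 + 88*√15/3 ≈ -507.73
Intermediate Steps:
h(R) = R/3 (h(R) = R*(⅓) = R/3)
f = 5 - √15 (f = 5 - √(0 + 15) = 5 - √15 ≈ 1.1270)
Y(d) = 4*d*(5 + d - √15)/3 (Y(d) = (d + d/3)*(d + (5 - √15)) = (4*d/3)*(5 + d - √15) = 4*d*(5 + d - √15)/3)
224*(-5) + Y(-22) = 224*(-5) + (4/3)*(-22)*(5 - 22 - √15) = -1120 + (4/3)*(-22)*(-17 - √15) = -1120 + (1496/3 + 88*√15/3) = -1864/3 + 88*√15/3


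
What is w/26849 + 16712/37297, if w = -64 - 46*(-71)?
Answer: 568125482/1001387153 ≈ 0.56734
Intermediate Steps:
w = 3202 (w = -64 + 3266 = 3202)
w/26849 + 16712/37297 = 3202/26849 + 16712/37297 = 568125482/1001387153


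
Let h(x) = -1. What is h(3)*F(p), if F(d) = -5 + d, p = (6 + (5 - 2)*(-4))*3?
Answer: 23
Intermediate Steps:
p = -18 (p = (6 + 3*(-4))*3 = (6 - 12)*3 = -6*3 = -18)
h(3)*F(p) = -(-5 - 18) = -1*(-23) = 23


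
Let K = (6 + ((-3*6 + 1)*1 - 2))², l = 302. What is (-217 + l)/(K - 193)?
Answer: -85/24 ≈ -3.5417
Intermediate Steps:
K = 169 (K = (6 + ((-18 + 1)*1 - 2))² = (6 + (-17*1 - 2))² = (6 + (-17 - 2))² = (6 - 19)² = (-13)² = 169)
(-217 + l)/(K - 193) = (-217 + 302)/(169 - 193) = 85/(-24) = 85*(-1/24) = -85/24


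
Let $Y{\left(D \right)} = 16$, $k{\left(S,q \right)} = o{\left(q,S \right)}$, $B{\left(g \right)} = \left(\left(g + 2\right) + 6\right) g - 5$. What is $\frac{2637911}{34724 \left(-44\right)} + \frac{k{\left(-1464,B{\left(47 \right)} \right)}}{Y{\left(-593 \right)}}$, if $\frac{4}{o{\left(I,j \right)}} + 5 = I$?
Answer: $- \frac{6792238861}{3934229200} \approx -1.7264$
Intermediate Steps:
$o{\left(I,j \right)} = \frac{4}{-5 + I}$
$B{\left(g \right)} = -5 + g \left(8 + g\right)$ ($B{\left(g \right)} = \left(\left(2 + g\right) + 6\right) g - 5 = \left(8 + g\right) g - 5 = g \left(8 + g\right) - 5 = -5 + g \left(8 + g\right)$)
$k{\left(S,q \right)} = \frac{4}{-5 + q}$
$\frac{2637911}{34724 \left(-44\right)} + \frac{k{\left(-1464,B{\left(47 \right)} \right)}}{Y{\left(-593 \right)}} = \frac{2637911}{34724 \left(-44\right)} + \frac{4 \frac{1}{-5 + \left(-5 + 47^{2} + 8 \cdot 47\right)}}{16} = \frac{2637911}{-1527856} + \frac{4}{-5 + \left(-5 + 2209 + 376\right)} \frac{1}{16} = 2637911 \left(- \frac{1}{1527856}\right) + \frac{4}{-5 + 2580} \cdot \frac{1}{16} = - \frac{2637911}{1527856} + \frac{4}{2575} \cdot \frac{1}{16} = - \frac{2637911}{1527856} + \frac{1}{10300} = - \frac{6792238861}{3934229200}$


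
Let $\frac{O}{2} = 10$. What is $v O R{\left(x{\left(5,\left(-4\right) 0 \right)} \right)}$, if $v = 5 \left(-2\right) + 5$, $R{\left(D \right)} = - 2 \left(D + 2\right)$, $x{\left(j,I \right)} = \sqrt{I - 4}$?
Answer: $400 + 400 i \approx 400.0 + 400.0 i$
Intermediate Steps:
$O = 20$ ($O = 2 \cdot 10 = 20$)
$x{\left(j,I \right)} = \sqrt{-4 + I}$
$R{\left(D \right)} = -4 - 2 D$ ($R{\left(D \right)} = - 2 \left(2 + D\right) = -4 - 2 D$)
$v = -5$ ($v = -10 + 5 = -5$)
$v O R{\left(x{\left(5,\left(-4\right) 0 \right)} \right)} = \left(-5\right) 20 \left(-4 - 2 \sqrt{-4 - 0}\right) = - 100 \left(-4 - 2 \sqrt{-4 + 0}\right) = - 100 \left(-4 - 2 \sqrt{-4}\right) = - 100 \left(-4 - 2 \cdot 2 i\right) = - 100 \left(-4 - 4 i\right) = 400 + 400 i$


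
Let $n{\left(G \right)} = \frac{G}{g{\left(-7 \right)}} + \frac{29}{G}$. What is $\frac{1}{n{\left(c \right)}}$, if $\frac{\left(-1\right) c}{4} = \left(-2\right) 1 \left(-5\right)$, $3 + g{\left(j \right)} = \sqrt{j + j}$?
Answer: $\frac{165320}{2300943} - \frac{64000 i \sqrt{14}}{2300943} \approx 0.071849 - 0.10407 i$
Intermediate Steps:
$g{\left(j \right)} = -3 + \sqrt{2} \sqrt{j}$ ($g{\left(j \right)} = -3 + \sqrt{j + j} = -3 + \sqrt{2 j} = -3 + \sqrt{2} \sqrt{j}$)
$c = -40$ ($c = - 4 \left(-2\right) 1 \left(-5\right) = - 4 \left(\left(-2\right) \left(-5\right)\right) = \left(-4\right) 10 = -40$)
$n{\left(G \right)} = \frac{29}{G} + \frac{G}{-3 + i \sqrt{14}}$ ($n{\left(G \right)} = \frac{G}{-3 + \sqrt{2} \sqrt{-7}} + \frac{29}{G} = \frac{G}{-3 + \sqrt{2} i \sqrt{7}} + \frac{29}{G} = \frac{G}{-3 + i \sqrt{14}} + \frac{29}{G} = \frac{29}{G} + \frac{G}{-3 + i \sqrt{14}}$)
$\frac{1}{n{\left(c \right)}} = \frac{1}{\frac{1}{-40} \frac{1}{3 - i \sqrt{14}} \left(87 - \left(-40\right)^{2} - 29 i \sqrt{14}\right)} = \frac{1}{\left(- \frac{1}{40}\right) \frac{1}{3 - i \sqrt{14}} \left(87 - 1600 - 29 i \sqrt{14}\right)} = \frac{1}{\left(- \frac{1}{40}\right) \frac{1}{3 - i \sqrt{14}} \left(-1513 - 29 i \sqrt{14}\right)} = - \frac{40 \left(3 - i \sqrt{14}\right)}{-1513 - 29 i \sqrt{14}}$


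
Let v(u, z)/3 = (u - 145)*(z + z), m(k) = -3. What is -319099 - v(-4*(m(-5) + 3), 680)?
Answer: 272501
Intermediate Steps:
v(u, z) = 6*z*(-145 + u) (v(u, z) = 3*((u - 145)*(z + z)) = 3*((-145 + u)*(2*z)) = 3*(2*z*(-145 + u)) = 6*z*(-145 + u))
-319099 - v(-4*(m(-5) + 3), 680) = -319099 - 6*680*(-145 - 4*(-3 + 3)) = -319099 - 6*680*(-145 - 4*0) = -319099 - 6*680*(-145 + 0) = -319099 - 6*680*(-145) = -319099 - 1*(-591600) = -319099 + 591600 = 272501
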